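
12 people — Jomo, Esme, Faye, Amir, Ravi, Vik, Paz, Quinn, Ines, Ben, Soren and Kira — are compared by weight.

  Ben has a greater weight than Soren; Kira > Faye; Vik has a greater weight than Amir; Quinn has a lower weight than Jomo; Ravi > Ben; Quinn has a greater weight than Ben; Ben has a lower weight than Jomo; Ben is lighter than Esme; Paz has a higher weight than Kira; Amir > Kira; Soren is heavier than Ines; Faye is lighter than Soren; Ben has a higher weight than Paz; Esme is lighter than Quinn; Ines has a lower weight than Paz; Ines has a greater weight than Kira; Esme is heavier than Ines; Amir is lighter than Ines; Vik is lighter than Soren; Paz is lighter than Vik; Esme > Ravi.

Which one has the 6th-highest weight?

Soren

Piecing the relations together gives one ordering: Faye < Kira < Amir < Ines < Paz < Vik < Soren < Ben < Ravi < Esme < Quinn < Jomo.
The 6th largest is Soren.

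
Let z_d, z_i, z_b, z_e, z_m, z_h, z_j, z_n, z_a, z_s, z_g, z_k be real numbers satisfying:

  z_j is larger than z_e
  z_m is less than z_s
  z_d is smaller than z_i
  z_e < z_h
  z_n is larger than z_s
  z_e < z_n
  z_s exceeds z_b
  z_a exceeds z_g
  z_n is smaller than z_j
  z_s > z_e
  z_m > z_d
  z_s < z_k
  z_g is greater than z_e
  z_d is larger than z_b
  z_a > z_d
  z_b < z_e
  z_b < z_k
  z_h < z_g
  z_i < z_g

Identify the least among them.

z_b

Chaining upward from z_b: directly above it, z_e, z_d, z_s, z_k; then z_m, z_i, z_h, z_g, z_n, z_j, z_a.
That covers every other element, and nothing is given below z_b, so z_b is the least.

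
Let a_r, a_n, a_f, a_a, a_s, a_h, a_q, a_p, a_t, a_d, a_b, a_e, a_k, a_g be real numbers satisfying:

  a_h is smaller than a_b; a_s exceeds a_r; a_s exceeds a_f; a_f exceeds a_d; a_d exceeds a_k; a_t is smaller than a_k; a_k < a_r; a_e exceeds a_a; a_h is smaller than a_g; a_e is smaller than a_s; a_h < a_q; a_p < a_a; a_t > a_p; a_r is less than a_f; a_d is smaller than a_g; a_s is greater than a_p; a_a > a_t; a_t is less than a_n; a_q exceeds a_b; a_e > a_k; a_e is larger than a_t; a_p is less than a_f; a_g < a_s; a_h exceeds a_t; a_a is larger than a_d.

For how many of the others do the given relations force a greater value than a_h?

From a_h the given relations immediately reach a_b, a_q, a_g.
From those, a_s — 4 in total.
Nothing else is reachable above a_h; 4 in all.

4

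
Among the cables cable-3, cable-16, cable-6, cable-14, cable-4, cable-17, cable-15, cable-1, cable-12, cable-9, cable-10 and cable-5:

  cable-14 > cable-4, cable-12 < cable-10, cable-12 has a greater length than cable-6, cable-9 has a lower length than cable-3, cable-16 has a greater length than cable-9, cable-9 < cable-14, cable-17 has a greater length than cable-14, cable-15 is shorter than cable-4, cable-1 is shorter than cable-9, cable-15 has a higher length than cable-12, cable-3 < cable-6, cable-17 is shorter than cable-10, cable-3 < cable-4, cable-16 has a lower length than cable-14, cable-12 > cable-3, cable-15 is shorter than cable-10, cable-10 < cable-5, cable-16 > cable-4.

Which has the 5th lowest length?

cable-12

Chaining the given pairs: cable-1 < cable-9 < cable-3 < cable-6 < cable-12 < cable-15 < cable-4 < cable-16 < cable-14 < cable-17 < cable-10 < cable-5.
Counting 5 from the smallest end gives cable-12.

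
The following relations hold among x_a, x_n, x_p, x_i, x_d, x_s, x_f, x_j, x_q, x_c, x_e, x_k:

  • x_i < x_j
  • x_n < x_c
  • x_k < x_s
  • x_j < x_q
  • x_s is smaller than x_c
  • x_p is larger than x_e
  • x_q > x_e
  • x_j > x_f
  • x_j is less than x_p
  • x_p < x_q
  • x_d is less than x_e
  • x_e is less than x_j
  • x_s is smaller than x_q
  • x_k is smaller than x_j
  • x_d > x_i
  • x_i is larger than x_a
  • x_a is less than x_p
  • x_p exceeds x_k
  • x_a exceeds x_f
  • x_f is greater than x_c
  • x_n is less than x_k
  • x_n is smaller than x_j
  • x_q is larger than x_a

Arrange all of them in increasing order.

The consecutive links are each given: x_n < x_k; x_k < x_s; x_s < x_c; x_c < x_f; x_f < x_a; x_a < x_i; x_i < x_d; x_d < x_e; x_e < x_j; x_j < x_p; x_p < x_q.

x_n < x_k < x_s < x_c < x_f < x_a < x_i < x_d < x_e < x_j < x_p < x_q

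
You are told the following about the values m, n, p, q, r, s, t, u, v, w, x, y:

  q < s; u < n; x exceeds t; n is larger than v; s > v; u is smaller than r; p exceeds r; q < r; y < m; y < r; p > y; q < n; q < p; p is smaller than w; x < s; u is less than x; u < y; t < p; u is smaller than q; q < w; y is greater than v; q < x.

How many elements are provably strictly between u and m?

1

The relations place u below m. An element lies strictly between them when it is forced above u and also forced below m.
Above u: {q, y, r, n, p, w, x, s}. Below m: {v, y}.
Intersection: {y} — 1.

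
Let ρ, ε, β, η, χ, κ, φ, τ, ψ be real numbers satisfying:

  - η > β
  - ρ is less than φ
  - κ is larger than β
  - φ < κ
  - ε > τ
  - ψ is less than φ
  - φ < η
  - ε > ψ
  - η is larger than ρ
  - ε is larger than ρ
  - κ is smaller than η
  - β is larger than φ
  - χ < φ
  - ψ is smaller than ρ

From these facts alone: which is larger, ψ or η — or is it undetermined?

Link the given pairs in sequence: ψ < ρ; ρ < φ; φ < κ; κ < η.
Chaining these gives ψ < ρ < φ < κ < η.
So η is larger.

η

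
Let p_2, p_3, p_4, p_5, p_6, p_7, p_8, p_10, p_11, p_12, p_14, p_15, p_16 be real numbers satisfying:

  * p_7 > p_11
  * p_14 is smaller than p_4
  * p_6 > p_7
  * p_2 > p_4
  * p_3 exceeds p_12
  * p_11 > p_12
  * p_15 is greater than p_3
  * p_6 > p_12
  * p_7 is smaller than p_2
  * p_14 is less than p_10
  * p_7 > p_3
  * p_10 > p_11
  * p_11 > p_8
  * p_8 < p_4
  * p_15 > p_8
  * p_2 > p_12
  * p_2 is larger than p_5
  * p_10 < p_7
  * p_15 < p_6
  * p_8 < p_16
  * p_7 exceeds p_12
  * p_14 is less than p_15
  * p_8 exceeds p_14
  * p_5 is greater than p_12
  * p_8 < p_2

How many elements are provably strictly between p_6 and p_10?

The relations place p_10 below p_6. An element lies strictly between them when it is forced above p_10 and also forced below p_6.
Above p_10: {p_7, p_2}. Below p_6: {p_14, p_12, p_3, p_8, p_11, p_7, p_15}.
Intersection: {p_7} — 1.

1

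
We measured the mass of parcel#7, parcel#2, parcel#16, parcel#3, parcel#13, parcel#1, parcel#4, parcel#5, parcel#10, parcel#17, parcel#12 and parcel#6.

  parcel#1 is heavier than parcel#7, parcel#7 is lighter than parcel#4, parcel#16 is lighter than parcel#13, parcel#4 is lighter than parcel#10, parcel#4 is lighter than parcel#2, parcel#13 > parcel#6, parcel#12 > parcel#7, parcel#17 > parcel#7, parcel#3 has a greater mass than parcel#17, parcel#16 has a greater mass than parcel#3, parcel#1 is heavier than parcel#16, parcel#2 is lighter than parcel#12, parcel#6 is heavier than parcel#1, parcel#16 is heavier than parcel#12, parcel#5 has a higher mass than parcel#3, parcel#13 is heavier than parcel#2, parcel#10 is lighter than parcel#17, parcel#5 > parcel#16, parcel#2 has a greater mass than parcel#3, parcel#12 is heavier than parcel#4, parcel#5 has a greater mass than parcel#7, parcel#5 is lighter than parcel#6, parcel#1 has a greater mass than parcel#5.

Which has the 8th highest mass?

parcel#3

Chaining the given pairs: parcel#7 < parcel#4 < parcel#10 < parcel#17 < parcel#3 < parcel#2 < parcel#12 < parcel#16 < parcel#5 < parcel#1 < parcel#6 < parcel#13.
Counting 8 from the largest end gives parcel#3.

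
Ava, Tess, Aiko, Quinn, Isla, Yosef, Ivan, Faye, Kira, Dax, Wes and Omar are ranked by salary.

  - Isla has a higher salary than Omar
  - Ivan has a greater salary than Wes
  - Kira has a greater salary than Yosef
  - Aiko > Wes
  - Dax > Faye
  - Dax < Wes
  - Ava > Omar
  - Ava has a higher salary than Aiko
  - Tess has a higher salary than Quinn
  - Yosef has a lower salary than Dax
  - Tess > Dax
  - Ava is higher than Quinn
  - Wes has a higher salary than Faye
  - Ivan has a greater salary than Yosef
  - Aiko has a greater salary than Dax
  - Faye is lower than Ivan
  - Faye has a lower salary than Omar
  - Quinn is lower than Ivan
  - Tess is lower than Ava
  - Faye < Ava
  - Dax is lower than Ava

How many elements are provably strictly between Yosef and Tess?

Chaining upward from Yosef reaches: Dax, Wes, Aiko, Kira, Ivan, Ava.
Chaining downward from Tess reaches: Faye, Quinn, Dax.
Strictly between Yosef and Tess are those in both lists: Dax — 1 element.

1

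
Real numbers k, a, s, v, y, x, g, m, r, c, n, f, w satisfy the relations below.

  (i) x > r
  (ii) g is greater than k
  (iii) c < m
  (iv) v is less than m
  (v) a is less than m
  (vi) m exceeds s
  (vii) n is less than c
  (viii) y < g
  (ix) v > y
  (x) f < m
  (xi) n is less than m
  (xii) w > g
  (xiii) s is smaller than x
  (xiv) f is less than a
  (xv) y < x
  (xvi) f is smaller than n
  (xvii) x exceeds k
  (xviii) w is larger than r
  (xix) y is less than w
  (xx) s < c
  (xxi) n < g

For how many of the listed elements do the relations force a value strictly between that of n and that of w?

Chaining upward from n reaches: c, m, g.
Chaining downward from w reaches: f, y, r, k, g.
Strictly between n and w are those in both lists: g — 1 element.

1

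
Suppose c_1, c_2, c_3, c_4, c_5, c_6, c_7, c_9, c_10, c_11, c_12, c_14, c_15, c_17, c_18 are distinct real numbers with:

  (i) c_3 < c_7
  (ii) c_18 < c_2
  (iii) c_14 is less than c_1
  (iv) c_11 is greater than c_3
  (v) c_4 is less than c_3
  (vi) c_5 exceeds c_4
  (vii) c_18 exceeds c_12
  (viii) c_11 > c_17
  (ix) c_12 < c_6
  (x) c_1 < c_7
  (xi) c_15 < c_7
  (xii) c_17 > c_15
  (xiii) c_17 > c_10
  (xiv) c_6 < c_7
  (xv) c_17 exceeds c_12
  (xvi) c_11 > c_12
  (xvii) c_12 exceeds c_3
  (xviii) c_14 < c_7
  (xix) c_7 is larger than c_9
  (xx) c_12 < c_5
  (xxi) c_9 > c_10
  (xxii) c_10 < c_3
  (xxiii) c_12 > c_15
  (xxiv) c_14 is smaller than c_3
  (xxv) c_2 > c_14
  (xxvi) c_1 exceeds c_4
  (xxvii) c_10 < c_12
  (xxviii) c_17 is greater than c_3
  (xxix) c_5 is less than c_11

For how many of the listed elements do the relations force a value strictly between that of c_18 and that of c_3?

1

The relations place c_3 below c_18. An element lies strictly between them when it is forced above c_3 and also forced below c_18.
Above c_3: {c_12, c_6, c_17, c_5, c_7, c_2, c_11}. Below c_18: {c_14, c_10, c_4, c_15, c_12}.
Intersection: {c_12} — 1.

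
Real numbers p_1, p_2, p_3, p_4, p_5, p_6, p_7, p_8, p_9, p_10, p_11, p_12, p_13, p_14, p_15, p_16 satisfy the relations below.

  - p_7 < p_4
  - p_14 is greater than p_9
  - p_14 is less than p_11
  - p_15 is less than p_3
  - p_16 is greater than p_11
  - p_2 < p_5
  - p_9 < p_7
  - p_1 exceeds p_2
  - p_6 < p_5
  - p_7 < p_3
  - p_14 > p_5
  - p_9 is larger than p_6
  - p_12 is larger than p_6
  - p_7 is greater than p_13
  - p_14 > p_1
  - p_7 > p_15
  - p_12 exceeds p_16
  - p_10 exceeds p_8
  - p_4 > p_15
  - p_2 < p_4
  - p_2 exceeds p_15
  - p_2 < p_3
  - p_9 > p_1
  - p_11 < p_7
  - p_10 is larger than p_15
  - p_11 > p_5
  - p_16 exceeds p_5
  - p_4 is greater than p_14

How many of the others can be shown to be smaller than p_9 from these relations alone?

4

From p_9 the given relations immediately reach p_6, p_1.
From those, p_2 — 3 in total.
From those, p_15 — 4 in total.
Nothing else is reachable below p_9; 4 in all.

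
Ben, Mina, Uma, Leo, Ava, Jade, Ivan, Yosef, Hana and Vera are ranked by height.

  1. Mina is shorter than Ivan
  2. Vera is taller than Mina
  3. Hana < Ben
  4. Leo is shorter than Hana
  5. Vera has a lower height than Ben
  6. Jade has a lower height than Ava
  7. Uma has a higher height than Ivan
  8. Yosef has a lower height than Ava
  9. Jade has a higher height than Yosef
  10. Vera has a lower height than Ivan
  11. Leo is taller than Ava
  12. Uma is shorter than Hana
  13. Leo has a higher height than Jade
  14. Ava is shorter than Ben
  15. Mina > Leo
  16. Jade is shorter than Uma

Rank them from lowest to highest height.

Yosef < Jade < Ava < Leo < Mina < Vera < Ivan < Uma < Hana < Ben

Each adjacent pair is fixed by a given relation: Yosef < Jade; Jade < Ava; Ava < Leo; Leo < Mina; Mina < Vera; Vera < Ivan; Ivan < Uma; Uma < Hana; Hana < Ben. Chaining them end to end gives the full order.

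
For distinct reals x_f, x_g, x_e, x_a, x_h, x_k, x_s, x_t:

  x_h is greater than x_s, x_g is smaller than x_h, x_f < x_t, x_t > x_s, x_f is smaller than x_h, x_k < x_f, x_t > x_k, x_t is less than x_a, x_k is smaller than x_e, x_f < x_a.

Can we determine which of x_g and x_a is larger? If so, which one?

Following every chain through x_g: above x_g we get x_h.
x_a is not reached, and no chain runs the other way from x_a to x_g.
So the given relations leave the order of x_g and x_a undetermined.

undetermined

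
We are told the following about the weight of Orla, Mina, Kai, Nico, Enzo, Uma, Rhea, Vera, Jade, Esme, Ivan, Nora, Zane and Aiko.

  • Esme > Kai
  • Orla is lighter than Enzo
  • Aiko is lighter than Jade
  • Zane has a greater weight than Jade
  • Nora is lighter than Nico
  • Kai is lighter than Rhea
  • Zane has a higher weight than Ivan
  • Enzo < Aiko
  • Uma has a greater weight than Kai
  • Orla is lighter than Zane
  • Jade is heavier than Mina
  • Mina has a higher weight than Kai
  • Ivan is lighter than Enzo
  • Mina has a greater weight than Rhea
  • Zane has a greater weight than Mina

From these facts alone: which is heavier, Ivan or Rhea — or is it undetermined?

undetermined

Following every chain through Ivan: above Ivan we get Enzo, Aiko, Jade, Zane.
Rhea is not reached, and no chain runs the other way from Rhea to Ivan.
So the given relations leave the order of Ivan and Rhea undetermined.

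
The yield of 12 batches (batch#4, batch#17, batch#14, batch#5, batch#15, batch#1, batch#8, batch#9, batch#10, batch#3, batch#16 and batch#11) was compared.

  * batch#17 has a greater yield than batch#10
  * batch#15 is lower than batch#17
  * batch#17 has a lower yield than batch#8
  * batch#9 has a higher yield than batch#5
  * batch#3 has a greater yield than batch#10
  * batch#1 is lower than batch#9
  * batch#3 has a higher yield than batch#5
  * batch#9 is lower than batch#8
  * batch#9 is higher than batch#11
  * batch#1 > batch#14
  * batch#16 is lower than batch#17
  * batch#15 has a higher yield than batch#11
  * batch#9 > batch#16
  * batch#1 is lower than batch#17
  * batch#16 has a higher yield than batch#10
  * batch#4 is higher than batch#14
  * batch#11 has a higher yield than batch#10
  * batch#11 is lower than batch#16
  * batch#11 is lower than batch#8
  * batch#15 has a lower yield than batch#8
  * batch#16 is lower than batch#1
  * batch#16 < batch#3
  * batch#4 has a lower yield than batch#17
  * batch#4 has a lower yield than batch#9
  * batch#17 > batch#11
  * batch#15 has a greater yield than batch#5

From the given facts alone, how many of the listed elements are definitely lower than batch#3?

4

The elements the relations force below batch#3 are batch#10, batch#11, batch#5, batch#16 — no chain reaches any other.
That is 4.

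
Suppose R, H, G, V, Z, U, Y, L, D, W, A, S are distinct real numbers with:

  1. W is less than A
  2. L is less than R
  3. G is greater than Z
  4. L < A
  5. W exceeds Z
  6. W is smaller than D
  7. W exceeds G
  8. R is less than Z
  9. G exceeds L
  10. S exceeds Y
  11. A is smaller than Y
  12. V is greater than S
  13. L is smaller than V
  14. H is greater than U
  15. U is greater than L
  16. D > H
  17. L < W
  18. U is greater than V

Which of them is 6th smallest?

Chaining the given pairs: L < R < Z < G < W < A < Y < S < V < U < H < D.
The 6th smallest is A.

A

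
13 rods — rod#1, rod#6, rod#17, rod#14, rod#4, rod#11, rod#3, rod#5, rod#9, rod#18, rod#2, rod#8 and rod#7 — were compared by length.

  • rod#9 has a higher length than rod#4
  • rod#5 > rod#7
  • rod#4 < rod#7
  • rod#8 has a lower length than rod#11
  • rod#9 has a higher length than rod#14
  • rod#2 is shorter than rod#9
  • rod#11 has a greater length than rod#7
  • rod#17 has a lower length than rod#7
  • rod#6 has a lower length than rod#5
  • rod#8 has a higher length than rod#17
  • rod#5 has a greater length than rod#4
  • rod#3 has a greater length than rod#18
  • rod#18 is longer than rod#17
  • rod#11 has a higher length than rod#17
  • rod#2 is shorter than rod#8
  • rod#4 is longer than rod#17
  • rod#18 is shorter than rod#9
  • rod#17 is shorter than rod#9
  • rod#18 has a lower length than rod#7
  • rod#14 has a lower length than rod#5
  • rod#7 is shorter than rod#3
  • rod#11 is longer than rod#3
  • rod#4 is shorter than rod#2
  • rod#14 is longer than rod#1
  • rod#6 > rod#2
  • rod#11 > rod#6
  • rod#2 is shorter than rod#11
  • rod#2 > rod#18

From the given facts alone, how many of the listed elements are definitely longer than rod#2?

Directly above rod#2: rod#6, rod#9, rod#8, rod#11.
One step further: rod#5 (5 so far).
Nothing else is reachable above rod#2; 5 in all.

5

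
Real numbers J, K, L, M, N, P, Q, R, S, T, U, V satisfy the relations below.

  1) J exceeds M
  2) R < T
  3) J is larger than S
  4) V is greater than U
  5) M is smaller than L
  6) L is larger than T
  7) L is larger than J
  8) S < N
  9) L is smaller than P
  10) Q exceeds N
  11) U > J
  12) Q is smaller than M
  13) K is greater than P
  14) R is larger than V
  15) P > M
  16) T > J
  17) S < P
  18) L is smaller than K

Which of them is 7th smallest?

V

Piecing the relations together gives one ordering: S < N < Q < M < J < U < V < R < T < L < P < K.
Counting 7 from the smallest end gives V.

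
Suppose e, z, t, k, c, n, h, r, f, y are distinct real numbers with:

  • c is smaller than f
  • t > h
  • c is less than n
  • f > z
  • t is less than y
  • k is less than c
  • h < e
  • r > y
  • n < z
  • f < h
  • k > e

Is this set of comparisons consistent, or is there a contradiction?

Chaining the given relations yields e < k < c < n < z < f < h, so e < h. But one relation states h < e. These cannot both hold.

inconsistent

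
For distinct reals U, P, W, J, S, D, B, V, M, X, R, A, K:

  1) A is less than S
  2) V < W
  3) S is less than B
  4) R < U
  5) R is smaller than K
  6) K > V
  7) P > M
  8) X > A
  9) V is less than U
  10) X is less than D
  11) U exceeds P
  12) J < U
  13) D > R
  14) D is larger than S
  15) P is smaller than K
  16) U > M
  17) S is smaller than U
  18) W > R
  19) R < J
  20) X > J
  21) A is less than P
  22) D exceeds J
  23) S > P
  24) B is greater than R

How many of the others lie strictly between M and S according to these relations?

The relations place M below S. An element lies strictly between them when it is forced above M and also forced below S.
Above M: {P, B, K, D, U}. Below S: {A, P}.
Intersection: {P} — 1.

1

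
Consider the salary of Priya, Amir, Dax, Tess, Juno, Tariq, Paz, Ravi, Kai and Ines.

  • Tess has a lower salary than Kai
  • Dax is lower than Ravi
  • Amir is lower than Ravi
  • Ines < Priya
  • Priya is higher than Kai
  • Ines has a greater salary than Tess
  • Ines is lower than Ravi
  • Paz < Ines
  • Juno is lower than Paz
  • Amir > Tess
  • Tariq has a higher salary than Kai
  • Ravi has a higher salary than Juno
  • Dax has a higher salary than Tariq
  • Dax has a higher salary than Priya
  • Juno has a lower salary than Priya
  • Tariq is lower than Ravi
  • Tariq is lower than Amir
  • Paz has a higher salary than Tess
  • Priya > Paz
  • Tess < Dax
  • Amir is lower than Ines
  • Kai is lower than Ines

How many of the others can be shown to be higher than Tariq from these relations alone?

From Tariq the given relations immediately reach Amir, Dax, Ravi.
From those, Ines — 4 in total.
From those, Priya — 5 in total.
No other element is forced above Tariq by the given relations, so the count is 5.

5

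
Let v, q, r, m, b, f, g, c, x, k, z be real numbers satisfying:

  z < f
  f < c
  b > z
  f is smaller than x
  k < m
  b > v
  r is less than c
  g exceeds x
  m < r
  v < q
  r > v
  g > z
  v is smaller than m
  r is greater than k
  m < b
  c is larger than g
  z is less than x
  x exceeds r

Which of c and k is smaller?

Following the relations from k: k < m < r < x < g < c.
So k < c; k is the smaller of the two.

k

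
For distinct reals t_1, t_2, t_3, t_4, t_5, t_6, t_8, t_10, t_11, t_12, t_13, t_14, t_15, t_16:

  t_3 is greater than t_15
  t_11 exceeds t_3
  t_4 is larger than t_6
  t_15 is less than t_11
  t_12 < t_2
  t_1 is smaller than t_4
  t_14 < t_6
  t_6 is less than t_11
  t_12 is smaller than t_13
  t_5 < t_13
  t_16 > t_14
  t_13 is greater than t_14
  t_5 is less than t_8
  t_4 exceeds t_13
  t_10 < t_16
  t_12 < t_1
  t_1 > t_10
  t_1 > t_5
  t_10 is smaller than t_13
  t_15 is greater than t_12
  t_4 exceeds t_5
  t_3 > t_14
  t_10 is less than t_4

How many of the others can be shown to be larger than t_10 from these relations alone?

Directly above t_10: t_1, t_16, t_13, t_4.
No other element is forced above t_10 by the given relations, so the count is 4.

4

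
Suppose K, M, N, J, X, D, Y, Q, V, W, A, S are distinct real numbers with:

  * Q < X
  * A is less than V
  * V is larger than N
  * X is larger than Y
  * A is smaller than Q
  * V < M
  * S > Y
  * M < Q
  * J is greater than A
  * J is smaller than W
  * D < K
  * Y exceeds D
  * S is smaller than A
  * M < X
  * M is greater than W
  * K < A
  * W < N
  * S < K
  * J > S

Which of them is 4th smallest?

Chaining the given pairs: D < Y < S < K < A < J < W < N < V < M < Q < X.
Counting 4 from the smallest end gives K.

K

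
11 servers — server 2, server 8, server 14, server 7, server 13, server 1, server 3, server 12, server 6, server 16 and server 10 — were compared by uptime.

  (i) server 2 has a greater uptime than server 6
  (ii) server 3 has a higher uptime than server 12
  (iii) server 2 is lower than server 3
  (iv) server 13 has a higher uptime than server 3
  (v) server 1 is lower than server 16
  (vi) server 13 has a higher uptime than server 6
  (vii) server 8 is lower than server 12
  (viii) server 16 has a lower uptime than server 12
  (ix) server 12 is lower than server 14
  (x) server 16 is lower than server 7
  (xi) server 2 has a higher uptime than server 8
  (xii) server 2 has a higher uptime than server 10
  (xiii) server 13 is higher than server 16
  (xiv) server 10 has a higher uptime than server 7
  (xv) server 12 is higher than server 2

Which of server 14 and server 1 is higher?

server 14

Following the relations from server 1: server 1 < server 16 < server 7 < server 10 < server 2 < server 12 < server 14.
So server 1 < server 14; server 14 is the higher of the two.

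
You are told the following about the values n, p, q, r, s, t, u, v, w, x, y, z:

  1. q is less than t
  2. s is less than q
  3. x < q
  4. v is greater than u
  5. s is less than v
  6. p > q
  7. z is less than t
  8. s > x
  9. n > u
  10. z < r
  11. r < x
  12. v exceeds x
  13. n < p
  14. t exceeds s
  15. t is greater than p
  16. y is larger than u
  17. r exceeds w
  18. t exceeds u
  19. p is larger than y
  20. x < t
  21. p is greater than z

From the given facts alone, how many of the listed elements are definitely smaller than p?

From p the given relations immediately reach z, n, q, y.
From those, u, x, s — 7 in total.
From those, r — 8 in total.
From those, w — 9 in total.
No other element is forced below p by the given relations, so the count is 9.

9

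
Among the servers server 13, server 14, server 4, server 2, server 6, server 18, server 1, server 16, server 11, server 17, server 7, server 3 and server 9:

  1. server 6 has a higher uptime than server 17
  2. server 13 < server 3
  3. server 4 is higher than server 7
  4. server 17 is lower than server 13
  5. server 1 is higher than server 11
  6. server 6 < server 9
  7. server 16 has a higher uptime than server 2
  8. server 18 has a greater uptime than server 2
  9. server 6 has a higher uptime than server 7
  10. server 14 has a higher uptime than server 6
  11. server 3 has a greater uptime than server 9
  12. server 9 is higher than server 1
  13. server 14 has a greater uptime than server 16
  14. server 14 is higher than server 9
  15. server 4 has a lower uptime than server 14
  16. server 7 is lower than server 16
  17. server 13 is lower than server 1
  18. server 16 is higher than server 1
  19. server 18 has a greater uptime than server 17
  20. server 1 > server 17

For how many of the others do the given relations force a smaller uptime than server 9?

6

From server 9 the given relations immediately reach server 6, server 1.
From those, server 7, server 17, server 11, server 13 — 6 in total.
Nothing else is reachable below server 9; 6 in all.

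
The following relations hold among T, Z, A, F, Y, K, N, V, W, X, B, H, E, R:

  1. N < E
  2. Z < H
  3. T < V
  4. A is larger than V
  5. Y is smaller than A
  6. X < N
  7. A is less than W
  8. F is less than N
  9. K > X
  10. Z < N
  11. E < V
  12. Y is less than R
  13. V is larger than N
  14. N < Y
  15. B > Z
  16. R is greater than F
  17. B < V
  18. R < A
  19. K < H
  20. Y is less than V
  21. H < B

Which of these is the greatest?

W

Z is not greatest since Z < N; X is not greatest since X < K; K is not greatest since K < H; H is not greatest since H < B; F is not greatest since F < N; N is not greatest since N < E; T is not greatest since T < V; E is not greatest since E < V; Y is not greatest since Y < A; B is not greatest since B < V; V is not greatest since V < A; R is not greatest since R < A; A is not greatest since A < W.
Only W has nothing above it, so W is the greatest.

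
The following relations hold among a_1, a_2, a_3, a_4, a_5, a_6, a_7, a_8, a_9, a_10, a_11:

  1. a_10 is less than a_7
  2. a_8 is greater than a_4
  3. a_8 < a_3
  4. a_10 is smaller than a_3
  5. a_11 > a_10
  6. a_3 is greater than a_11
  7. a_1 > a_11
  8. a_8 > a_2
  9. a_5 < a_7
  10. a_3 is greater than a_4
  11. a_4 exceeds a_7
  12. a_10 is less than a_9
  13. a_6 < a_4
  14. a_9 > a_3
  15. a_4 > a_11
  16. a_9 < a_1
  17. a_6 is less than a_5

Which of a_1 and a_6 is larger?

a_1

The relevant relations are a_6 < a_5; a_5 < a_7; a_7 < a_4; a_4 < a_8; a_8 < a_3; a_3 < a_9; a_9 < a_1.
Chaining these gives a_6 < a_5 < a_7 < a_4 < a_8 < a_3 < a_9 < a_1.
So a_6 < a_1; a_1 is the larger of the two.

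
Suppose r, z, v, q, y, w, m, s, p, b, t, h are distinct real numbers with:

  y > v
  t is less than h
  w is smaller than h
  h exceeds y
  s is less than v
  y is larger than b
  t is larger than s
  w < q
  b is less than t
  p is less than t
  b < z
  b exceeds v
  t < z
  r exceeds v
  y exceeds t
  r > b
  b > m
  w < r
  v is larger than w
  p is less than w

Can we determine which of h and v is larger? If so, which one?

Following the relations from v: v < b < t < y < h.
So h is larger.

h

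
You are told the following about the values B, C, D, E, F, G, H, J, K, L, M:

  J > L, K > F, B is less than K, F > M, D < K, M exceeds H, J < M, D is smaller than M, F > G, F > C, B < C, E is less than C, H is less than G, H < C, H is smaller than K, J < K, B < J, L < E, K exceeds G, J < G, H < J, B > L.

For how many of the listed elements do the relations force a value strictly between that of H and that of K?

Chaining upward from H reaches: J, C, M, G, F.
Chaining downward from K reaches: D, L, B, J, E, C, M, G, F.
Strictly between H and K are those in both lists: J, C, M, G, F — 5 elements.

5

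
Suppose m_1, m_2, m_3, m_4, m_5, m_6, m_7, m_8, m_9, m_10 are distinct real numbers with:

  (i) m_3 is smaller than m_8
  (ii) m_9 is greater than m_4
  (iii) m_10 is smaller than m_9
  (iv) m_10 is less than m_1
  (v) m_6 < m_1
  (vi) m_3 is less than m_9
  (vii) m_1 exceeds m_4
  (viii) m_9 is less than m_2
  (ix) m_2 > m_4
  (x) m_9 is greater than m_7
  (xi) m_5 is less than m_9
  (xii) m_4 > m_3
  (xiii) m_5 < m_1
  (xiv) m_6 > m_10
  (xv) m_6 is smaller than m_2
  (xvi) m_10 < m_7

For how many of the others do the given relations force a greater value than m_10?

From m_10 the given relations immediately reach m_6, m_7, m_9, m_1.
From those, m_2 — 5 in total.
No other element is forced above m_10 by the given relations, so the count is 5.

5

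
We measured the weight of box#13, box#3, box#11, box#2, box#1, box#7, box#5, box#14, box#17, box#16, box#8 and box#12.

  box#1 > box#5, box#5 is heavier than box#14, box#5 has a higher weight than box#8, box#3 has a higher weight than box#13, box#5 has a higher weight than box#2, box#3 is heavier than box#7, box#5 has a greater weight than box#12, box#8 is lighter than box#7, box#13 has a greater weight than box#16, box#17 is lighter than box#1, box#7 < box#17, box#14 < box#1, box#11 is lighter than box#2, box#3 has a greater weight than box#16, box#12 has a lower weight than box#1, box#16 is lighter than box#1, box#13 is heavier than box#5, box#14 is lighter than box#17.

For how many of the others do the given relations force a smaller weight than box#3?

The elements the relations force below box#3 are box#11, box#12, box#8, box#16, box#14, box#7, box#2, box#5, box#13 — no chain reaches any other.
That is 9.

9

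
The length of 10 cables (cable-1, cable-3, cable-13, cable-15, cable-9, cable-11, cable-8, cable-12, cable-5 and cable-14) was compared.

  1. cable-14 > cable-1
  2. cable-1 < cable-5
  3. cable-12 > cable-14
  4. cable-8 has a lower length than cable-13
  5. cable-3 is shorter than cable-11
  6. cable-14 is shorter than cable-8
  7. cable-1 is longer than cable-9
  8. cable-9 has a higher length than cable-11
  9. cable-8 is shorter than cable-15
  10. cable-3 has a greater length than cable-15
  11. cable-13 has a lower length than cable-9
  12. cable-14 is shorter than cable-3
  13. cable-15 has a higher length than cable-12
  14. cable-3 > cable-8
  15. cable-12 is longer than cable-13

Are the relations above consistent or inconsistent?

We have cable-1 < cable-14 stated directly, yet also cable-14 < cable-8 < cable-13 < cable-12 < cable-15 < cable-3 < cable-11 < cable-9 < cable-1 by chaining the others — so cable-14 < cable-1. Contradiction.

inconsistent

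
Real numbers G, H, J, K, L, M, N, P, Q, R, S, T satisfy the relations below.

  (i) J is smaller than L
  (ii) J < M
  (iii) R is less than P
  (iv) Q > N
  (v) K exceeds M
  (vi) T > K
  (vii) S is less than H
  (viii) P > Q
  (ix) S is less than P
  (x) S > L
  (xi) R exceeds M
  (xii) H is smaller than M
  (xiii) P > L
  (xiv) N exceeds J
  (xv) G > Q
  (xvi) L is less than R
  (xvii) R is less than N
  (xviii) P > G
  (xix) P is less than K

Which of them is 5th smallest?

M

The consecutive relations fix a unique order: J < L < S < H < M < R < N < Q < G < P < K < T.
The 5th smallest is M.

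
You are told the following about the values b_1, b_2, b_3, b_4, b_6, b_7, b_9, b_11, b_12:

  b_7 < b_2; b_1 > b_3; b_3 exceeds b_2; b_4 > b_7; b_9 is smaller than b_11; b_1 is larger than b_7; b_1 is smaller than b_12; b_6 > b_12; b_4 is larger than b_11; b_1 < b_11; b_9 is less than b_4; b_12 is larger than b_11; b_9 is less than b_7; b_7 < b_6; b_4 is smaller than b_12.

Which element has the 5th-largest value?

b_1

Chaining the given pairs: b_9 < b_7 < b_2 < b_3 < b_1 < b_11 < b_4 < b_12 < b_6.
The 5th largest is b_1.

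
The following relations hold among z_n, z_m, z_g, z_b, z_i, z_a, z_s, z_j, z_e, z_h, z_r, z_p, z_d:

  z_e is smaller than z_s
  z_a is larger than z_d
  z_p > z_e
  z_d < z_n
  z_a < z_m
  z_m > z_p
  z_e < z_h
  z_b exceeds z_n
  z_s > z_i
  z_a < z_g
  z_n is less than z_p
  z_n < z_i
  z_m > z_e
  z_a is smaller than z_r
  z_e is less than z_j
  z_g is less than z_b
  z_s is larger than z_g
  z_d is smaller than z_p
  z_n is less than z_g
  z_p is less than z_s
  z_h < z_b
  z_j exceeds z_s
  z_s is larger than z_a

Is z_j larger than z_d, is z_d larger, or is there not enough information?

z_j

The relevant relations are z_d < z_a; z_a < z_g; z_g < z_s; z_s < z_j.
Together: z_d < z_a < z_g < z_s < z_j.
So z_j is larger.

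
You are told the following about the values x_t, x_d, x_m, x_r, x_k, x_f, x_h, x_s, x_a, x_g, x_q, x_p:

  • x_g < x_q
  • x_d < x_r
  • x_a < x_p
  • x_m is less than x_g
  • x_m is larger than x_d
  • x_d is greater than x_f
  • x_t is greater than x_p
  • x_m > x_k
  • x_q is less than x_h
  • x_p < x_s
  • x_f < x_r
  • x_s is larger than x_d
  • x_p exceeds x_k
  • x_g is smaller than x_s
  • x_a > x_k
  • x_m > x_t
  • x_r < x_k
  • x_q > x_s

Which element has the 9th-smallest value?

Chaining the given pairs: x_f < x_d < x_r < x_k < x_a < x_p < x_t < x_m < x_g < x_s < x_q < x_h.
The 9th smallest is x_g.

x_g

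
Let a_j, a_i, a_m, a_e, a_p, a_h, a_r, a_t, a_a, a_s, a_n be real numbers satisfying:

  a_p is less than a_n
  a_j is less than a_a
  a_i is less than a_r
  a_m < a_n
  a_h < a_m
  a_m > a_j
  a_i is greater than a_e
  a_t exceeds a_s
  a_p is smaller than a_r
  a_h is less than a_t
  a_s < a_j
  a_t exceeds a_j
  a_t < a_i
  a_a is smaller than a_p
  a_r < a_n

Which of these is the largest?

Chaining downward from a_n: directly below it, a_p, a_m, a_r; then a_h, a_j, a_a, a_i; then a_s, a_e, a_t.
That covers every other element, and nothing is given above a_n, so a_n is the largest.

a_n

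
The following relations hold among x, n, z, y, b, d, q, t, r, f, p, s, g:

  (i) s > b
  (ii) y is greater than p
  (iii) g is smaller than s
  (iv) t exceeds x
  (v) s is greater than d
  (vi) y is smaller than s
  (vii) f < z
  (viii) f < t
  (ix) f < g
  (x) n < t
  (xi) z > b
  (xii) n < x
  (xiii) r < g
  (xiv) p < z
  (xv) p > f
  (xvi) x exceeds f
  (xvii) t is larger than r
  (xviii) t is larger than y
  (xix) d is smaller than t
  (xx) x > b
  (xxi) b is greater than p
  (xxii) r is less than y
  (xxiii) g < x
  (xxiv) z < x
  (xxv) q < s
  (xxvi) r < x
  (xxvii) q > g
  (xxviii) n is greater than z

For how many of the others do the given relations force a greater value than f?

10

From f the given relations immediately reach p, g, z, x, t.
From those, y, b, n, q, s — 10 in total.
Nothing else is reachable above f; 10 in all.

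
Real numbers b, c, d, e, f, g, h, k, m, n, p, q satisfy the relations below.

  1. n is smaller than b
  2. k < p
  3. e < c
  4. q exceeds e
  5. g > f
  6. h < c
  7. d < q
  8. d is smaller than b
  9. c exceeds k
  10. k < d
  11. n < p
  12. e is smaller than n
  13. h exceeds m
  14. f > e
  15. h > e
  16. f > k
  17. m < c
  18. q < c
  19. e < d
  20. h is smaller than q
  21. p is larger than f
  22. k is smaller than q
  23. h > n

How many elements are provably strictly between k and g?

1

Chaining upward from k reaches: f, d, q, b, p, c.
Chaining downward from g reaches: e, f.
Strictly between k and g are those in both lists: f — 1 element.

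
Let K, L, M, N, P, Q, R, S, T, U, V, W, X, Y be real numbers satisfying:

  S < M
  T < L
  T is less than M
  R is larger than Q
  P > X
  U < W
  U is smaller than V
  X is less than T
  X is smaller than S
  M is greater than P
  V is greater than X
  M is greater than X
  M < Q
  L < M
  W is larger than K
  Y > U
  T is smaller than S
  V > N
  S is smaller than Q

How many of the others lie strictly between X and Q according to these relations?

5

Chaining upward from X reaches: T, L, P, V, S, M, R.
Chaining downward from Q reaches: T, L, P, S, M.
Strictly between X and Q are those in both lists: T, L, P, S, M — 5 elements.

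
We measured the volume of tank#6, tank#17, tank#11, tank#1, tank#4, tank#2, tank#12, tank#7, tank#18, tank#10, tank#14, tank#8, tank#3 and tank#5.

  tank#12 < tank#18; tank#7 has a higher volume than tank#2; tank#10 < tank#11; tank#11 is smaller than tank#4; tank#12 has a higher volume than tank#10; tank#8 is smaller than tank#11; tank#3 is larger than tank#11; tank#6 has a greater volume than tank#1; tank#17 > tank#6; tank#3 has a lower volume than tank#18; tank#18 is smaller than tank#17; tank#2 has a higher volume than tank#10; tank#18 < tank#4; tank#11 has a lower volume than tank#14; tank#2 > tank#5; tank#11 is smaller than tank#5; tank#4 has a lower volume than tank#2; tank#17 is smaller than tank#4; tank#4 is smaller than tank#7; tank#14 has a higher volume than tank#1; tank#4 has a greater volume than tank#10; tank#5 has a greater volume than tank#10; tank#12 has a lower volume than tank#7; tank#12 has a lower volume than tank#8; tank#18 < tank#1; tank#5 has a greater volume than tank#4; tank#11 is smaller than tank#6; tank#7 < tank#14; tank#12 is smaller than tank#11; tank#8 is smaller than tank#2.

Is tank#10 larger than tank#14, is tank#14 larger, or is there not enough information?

Following the relations from tank#10: tank#10 < tank#12 < tank#8 < tank#11 < tank#3 < tank#18 < tank#1 < tank#6 < tank#17 < tank#4 < tank#5 < tank#2 < tank#7 < tank#14.
So tank#14 is larger.

tank#14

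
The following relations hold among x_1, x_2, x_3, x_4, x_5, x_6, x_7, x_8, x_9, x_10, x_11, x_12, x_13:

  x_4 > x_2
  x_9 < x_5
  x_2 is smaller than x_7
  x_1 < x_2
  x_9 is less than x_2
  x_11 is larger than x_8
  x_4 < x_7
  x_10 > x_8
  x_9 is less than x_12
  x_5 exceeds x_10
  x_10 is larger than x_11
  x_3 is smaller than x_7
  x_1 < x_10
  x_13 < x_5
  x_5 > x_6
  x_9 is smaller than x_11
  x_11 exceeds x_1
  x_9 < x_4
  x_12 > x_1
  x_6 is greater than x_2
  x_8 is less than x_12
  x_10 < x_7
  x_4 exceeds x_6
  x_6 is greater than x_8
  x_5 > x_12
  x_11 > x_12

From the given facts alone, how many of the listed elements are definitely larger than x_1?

8

From x_1 the given relations immediately reach x_2, x_12, x_11, x_10.
From those, x_6, x_4, x_7, x_5 — 8 in total.
No other element is forced above x_1 by the given relations, so the count is 8.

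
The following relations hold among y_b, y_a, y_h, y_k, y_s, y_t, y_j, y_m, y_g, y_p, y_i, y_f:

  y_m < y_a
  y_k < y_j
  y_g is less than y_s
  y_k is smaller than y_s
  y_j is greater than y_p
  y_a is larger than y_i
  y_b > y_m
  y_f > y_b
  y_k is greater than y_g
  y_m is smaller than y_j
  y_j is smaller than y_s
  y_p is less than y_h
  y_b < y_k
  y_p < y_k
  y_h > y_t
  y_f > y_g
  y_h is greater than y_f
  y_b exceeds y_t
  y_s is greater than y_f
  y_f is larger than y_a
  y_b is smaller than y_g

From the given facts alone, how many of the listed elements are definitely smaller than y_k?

From y_k the given relations immediately reach y_b, y_g, y_p.
From those, y_t, y_m — 5 in total.
No other element is forced below y_k by the given relations, so the count is 5.

5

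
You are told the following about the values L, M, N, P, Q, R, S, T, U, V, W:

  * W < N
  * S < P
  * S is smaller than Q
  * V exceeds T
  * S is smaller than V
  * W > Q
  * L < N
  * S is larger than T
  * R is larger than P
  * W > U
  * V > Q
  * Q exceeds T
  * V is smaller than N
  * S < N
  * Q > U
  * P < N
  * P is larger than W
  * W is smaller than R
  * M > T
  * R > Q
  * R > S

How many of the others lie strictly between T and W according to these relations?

2

Chaining upward from T reaches: S, Q, P, R, M, V, N.
Chaining downward from W reaches: U, S, Q.
Strictly between T and W are those in both lists: S, Q — 2 elements.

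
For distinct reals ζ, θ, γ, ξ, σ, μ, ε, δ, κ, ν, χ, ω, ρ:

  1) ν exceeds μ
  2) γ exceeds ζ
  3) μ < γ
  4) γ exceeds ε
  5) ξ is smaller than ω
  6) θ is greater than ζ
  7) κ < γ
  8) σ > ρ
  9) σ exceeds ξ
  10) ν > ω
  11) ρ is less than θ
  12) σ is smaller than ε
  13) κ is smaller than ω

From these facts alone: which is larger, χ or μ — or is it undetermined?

undetermined

Following every chain through μ: above μ we get γ, ν.
χ is not reached, and no chain runs the other way from χ to μ.
So the given relations leave the order of μ and χ undetermined.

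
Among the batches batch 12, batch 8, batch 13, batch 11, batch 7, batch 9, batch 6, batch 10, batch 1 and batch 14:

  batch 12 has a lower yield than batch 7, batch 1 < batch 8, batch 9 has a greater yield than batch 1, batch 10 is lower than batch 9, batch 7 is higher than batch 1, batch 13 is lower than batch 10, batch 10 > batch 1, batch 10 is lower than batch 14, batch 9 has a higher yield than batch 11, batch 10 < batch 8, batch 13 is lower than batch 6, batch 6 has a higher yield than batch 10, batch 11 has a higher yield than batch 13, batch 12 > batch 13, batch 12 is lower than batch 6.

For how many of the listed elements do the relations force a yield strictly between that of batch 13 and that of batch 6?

2

The relations place batch 13 below batch 6. An element lies strictly between them when it is forced above batch 13 and also forced below batch 6.
Above batch 13: {batch 12, batch 10, batch 11, batch 14, batch 8, batch 7, batch 9}. Below batch 6: {batch 1, batch 12, batch 10}.
Intersection: {batch 12, batch 10} — 2.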